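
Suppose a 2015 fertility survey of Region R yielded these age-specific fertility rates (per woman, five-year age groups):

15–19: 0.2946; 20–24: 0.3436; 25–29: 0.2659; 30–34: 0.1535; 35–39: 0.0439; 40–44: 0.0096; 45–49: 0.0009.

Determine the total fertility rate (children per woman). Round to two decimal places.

Sum of ASFRs = 0.2946 + 0.3436 + 0.2659 + 0.1535 + 0.0439 + 0.0096 + 0.0009 = 1.1120
TFR = 5 × 1.1120 = 5.56

5.56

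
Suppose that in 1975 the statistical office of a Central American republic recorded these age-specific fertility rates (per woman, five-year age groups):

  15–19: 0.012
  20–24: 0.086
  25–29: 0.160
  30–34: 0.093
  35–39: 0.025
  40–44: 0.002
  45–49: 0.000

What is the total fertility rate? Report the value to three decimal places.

Sum of ASFRs = 0.012 + 0.086 + 0.160 + 0.093 + 0.025 + 0.002 + 0.000 = 0.378
TFR = 5 × 0.378 = 1.89

1.890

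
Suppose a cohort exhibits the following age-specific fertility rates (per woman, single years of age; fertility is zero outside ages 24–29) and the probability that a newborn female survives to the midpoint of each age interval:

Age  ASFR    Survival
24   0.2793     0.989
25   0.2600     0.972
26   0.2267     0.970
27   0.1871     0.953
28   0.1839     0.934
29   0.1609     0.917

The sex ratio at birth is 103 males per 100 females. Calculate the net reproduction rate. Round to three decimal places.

Proportion female at birth = 100 / (100 + 103) = 0.49261.
Per-age-group product (1 × ASFR × survival probability):
  24: 1 × 0.2793 × 0.989 = 0.27623
  25: 1 × 0.2600 × 0.972 = 0.25272
  26: 1 × 0.2267 × 0.970 = 0.21990
  27: 1 × 0.1871 × 0.953 = 0.17831
  28: 1 × 0.1839 × 0.934 = 0.17176
  29: 1 × 0.1609 × 0.917 = 0.14755
Sum = 1.24647
NRR = 0.49261 × 1.24647 = 0.61402
With NRR below 1 the population is below replacement fertility.

0.614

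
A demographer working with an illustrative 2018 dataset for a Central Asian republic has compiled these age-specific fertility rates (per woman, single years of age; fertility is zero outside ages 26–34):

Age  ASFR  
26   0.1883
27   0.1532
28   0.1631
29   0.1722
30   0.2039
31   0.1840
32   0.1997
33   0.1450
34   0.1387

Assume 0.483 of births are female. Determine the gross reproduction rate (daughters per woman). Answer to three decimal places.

0.748

Proportion female at birth = 0.483.
Sum of ASFRs = 0.1883 + 0.1532 + 0.1631 + 0.1722 + 0.2039 + 0.1840 + 0.1997 + 0.1450 + 0.1387 = 1.5481
TFR = 1.5481
GRR = 0.483 × 1.5481 = 0.74773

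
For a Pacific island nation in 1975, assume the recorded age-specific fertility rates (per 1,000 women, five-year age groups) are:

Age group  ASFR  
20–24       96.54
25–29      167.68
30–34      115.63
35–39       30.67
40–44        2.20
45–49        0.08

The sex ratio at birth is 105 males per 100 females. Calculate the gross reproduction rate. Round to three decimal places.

Proportion female at birth = 100 / (100 + 105) = 0.48780.
Sum of ASFRs = 96.54 + 167.68 + 115.63 + 30.67 + 2.20 + 0.08 = 412.80
TFR = 5 × 412.80 / 1000 = 2.064
GRR = 0.48780 × 2.064 = 1.00682

1.007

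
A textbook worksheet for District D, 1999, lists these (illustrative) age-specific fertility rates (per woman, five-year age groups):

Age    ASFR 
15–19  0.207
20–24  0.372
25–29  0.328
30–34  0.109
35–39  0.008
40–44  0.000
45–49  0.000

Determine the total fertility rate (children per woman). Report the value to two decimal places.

5.12

Sum of ASFRs = 0.207 + 0.372 + 0.328 + 0.109 + 0.008 + 0.000 + 0.000 = 1.024
TFR = 5 × 1.024 = 5.12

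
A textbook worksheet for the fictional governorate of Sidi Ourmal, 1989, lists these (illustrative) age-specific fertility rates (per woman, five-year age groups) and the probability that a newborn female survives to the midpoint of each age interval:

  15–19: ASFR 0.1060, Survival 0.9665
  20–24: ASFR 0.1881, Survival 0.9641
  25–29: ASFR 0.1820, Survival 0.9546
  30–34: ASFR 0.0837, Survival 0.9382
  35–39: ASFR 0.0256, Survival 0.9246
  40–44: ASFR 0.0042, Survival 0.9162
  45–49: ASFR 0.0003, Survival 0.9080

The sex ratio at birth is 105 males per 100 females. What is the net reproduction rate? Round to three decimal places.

Proportion female at birth = 100 / (100 + 105) = 0.48780.
Each age group contributes 5 × ASFR × survival:
  15–19: 5 × 0.1060 × 0.9665 = 0.51225
  20–24: 5 × 0.1881 × 0.9641 = 0.90674
  25–29: 5 × 0.1820 × 0.9546 = 0.86869
  30–34: 5 × 0.0837 × 0.9382 = 0.39264
  35–39: 5 × 0.0256 × 0.9246 = 0.11835
  40–44: 5 × 0.0042 × 0.9162 = 0.01924
  45–49: 5 × 0.0003 × 0.9080 = 0.00136
Sum = 2.81927
NRR = 0.48780 × 2.81927 = 1.37524

1.375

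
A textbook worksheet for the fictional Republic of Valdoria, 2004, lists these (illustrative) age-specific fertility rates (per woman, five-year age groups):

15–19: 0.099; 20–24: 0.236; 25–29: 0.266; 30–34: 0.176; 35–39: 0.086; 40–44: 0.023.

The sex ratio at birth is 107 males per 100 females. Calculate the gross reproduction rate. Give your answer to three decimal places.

Proportion female at birth = 100 / (100 + 107) = 0.48309.
Sum of ASFRs = 0.099 + 0.236 + 0.266 + 0.176 + 0.086 + 0.023 = 0.886
TFR = 5 × 0.886 = 4.43
GRR = 0.48309 × 4.43 = 2.14009

2.140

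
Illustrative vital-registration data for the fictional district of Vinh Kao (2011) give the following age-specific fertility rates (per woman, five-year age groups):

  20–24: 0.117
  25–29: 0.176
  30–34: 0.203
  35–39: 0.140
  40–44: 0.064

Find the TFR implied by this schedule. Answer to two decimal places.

3.50

Sum of ASFRs = 0.117 + 0.176 + 0.203 + 0.140 + 0.064 = 0.700
TFR = 5 × 0.700 = 3.5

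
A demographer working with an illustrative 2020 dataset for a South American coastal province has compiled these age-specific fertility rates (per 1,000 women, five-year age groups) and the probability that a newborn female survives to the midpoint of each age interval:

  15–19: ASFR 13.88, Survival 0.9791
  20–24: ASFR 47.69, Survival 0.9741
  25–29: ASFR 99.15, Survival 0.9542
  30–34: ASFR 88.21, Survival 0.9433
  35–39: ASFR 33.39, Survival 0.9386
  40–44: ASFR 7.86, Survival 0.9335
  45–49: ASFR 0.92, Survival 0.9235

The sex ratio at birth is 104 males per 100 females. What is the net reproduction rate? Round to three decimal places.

Proportion female at birth = 100 / (100 + 104) = 0.49020.
Per-age-group product (5 × ASFR × survival probability):
  15–19: 5 × 13.88/1000 × 0.9791 = 0.06795
  20–24: 5 × 47.69/1000 × 0.9741 = 0.23227
  25–29: 5 × 99.15/1000 × 0.9542 = 0.47304
  30–34: 5 × 88.21/1000 × 0.9433 = 0.41604
  35–39: 5 × 33.39/1000 × 0.9386 = 0.15670
  40–44: 5 × 7.86/1000 × 0.9335 = 0.03669
  45–49: 5 × 0.92/1000 × 0.9235 = 0.00425
Sum = 1.38694
NRR = 0.49020 × 1.38694 = 0.67988

0.680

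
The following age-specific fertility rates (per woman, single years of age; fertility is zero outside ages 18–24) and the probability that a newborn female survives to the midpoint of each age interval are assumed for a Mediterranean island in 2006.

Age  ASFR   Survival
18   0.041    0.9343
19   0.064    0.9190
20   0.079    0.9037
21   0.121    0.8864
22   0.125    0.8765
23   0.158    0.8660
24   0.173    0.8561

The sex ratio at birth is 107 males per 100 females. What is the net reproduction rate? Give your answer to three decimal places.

0.324

Proportion female at birth = 100 / (100 + 107) = 0.48309.
Per-age-group product (1 × ASFR × survival probability):
  18: 1 × 0.041 × 0.9343 = 0.03831
  19: 1 × 0.064 × 0.9190 = 0.05882
  20: 1 × 0.079 × 0.9037 = 0.07139
  21: 1 × 0.121 × 0.8864 = 0.10725
  22: 1 × 0.125 × 0.8765 = 0.10956
  23: 1 × 0.158 × 0.8660 = 0.13683
  24: 1 × 0.173 × 0.8561 = 0.14811
Sum = 0.67027
NRR = 0.48309 × 0.67027 = 0.32380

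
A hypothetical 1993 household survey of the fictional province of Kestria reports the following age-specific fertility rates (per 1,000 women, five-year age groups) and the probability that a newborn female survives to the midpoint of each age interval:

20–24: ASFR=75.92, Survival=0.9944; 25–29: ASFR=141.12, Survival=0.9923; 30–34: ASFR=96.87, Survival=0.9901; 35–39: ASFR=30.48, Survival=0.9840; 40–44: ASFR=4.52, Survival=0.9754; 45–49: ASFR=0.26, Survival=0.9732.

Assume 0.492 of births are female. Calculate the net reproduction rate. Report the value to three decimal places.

0.851

Proportion female at birth = 0.492.
Each age group contributes 5 × ASFR × survival:
  20–24: 5 × 75.92/1000 × 0.9944 = 0.37747
  25–29: 5 × 141.12/1000 × 0.9923 = 0.70017
  30–34: 5 × 96.87/1000 × 0.9901 = 0.47955
  35–39: 5 × 30.48/1000 × 0.9840 = 0.14996
  40–44: 5 × 4.52/1000 × 0.9754 = 0.02204
  45–49: 5 × 0.26/1000 × 0.9732 = 0.00127
Sum = 1.73046
NRR = 0.492 × 1.73046 = 0.85139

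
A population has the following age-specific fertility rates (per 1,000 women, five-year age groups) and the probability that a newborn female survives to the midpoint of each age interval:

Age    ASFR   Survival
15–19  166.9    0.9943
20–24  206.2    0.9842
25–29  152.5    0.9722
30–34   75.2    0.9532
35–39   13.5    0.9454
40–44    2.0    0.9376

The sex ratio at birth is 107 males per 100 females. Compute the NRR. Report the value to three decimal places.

Proportion female at birth = 100 / (100 + 107) = 0.48309.
Survival-weighted fertility by age (5·fₓ·Sₓ):
  15–19: 5 × 166.9/1000 × 0.9943 = 0.82974
  20–24: 5 × 206.2/1000 × 0.9842 = 1.01471
  25–29: 5 × 152.5/1000 × 0.9722 = 0.74130
  30–34: 5 × 75.2/1000 × 0.9532 = 0.35840
  35–39: 5 × 13.5/1000 × 0.9454 = 0.06381
  40–44: 5 × 2.0/1000 × 0.9376 = 0.00938
Sum = 3.01734
NRR = 0.48309 × 3.01734 = 1.45765
NRR > 1, so each generation more than replaces itself.

1.458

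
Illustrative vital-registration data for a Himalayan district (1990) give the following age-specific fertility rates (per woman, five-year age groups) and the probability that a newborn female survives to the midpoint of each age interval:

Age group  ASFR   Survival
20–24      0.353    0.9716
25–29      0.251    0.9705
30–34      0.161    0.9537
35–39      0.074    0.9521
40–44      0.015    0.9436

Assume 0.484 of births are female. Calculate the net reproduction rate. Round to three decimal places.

1.996

Proportion female at birth = 0.484.
Each age group contributes 5 × ASFR × survival:
  20–24: 5 × 0.353 × 0.9716 = 1.71487
  25–29: 5 × 0.251 × 0.9705 = 1.21798
  30–34: 5 × 0.161 × 0.9537 = 0.76773
  35–39: 5 × 0.074 × 0.9521 = 0.35228
  40–44: 5 × 0.015 × 0.9436 = 0.07077
Sum = 4.12363
NRR = 0.484 × 4.12363 = 1.99584
NRR > 1, so each generation more than replaces itself.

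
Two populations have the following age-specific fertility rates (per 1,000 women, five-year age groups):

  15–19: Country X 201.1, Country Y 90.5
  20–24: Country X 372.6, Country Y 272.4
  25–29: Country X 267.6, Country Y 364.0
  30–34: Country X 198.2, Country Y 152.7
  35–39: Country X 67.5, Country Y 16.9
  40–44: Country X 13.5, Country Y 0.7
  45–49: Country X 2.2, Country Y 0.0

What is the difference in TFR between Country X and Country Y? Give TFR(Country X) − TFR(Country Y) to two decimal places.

Country X:
  Sum of ASFRs = 201.1 + 372.6 + 267.6 + 198.2 + 67.5 + 13.5 + 2.2 = 1122.7
  TFR = 5 × 1122.7 / 1000 = 5.6135
Country Y:
  Sum of ASFRs = 90.5 + 272.4 + 364.0 + 152.7 + 16.9 + 0.7 + 0.0 = 897.2
  TFR = 5 × 897.2 / 1000 = 4.486
Difference = 5.6135 − 4.486 = 1.1275

1.13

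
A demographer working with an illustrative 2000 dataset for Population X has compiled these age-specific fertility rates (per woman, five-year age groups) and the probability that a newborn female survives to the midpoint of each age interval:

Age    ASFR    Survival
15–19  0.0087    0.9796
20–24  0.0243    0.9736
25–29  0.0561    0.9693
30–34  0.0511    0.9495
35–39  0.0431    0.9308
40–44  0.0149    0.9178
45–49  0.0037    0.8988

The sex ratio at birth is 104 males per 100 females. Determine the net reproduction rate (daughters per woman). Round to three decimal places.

0.471

Proportion female at birth = 100 / (100 + 104) = 0.49020.
Survival-weighted fertility by age (5·fₓ·Sₓ):
  15–19: 5 × 0.0087 × 0.9796 = 0.04261
  20–24: 5 × 0.0243 × 0.9736 = 0.11829
  25–29: 5 × 0.0561 × 0.9693 = 0.27189
  30–34: 5 × 0.0511 × 0.9495 = 0.24260
  35–39: 5 × 0.0431 × 0.9308 = 0.20059
  40–44: 5 × 0.0149 × 0.9178 = 0.06838
  45–49: 5 × 0.0037 × 0.8988 = 0.01663
Sum = 0.96099
NRR = 0.49020 × 0.96099 = 0.47108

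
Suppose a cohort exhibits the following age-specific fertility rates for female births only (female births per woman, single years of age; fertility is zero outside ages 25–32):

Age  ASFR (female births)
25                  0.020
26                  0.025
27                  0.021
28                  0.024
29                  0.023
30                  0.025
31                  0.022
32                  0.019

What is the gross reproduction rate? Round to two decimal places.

Sum of female ASFRs = 0.020 + 0.025 + 0.021 + 0.024 + 0.023 + 0.025 + 0.022 + 0.019 = 0.179
GRR = 0.179

0.18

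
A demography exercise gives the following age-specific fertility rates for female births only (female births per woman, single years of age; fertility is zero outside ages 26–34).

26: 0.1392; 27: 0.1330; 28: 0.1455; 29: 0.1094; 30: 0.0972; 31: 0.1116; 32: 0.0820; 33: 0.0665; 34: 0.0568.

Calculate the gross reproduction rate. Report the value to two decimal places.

Sum of female ASFRs = 0.1392 + 0.1330 + 0.1455 + 0.1094 + 0.0972 + 0.1116 + 0.0820 + 0.0665 + 0.0568 = 0.9412
GRR = 0.9412

0.94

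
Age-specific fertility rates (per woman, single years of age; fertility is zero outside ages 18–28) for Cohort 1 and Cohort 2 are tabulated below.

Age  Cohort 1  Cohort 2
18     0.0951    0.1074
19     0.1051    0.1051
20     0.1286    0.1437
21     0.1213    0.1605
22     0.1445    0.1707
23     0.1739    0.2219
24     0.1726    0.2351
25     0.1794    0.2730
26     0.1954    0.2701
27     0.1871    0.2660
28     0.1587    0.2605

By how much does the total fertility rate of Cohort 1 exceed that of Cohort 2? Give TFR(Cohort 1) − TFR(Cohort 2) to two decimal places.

-0.55

Cohort 1:
  Sum of ASFRs = 0.0951 + 0.1051 + 0.1286 + 0.1213 + 0.1445 + 0.1739 + 0.1726 + 0.1794 + 0.1954 + 0.1871 + 0.1587 = 1.6617
  TFR = 1.6617
Cohort 2:
  Sum of ASFRs = 0.1074 + 0.1051 + 0.1437 + 0.1605 + 0.1707 + 0.2219 + 0.2351 + 0.2730 + 0.2701 + 0.2660 + 0.2605 = 2.2140
  TFR = 2.214
Difference = 1.6617 − 2.214 = -0.5523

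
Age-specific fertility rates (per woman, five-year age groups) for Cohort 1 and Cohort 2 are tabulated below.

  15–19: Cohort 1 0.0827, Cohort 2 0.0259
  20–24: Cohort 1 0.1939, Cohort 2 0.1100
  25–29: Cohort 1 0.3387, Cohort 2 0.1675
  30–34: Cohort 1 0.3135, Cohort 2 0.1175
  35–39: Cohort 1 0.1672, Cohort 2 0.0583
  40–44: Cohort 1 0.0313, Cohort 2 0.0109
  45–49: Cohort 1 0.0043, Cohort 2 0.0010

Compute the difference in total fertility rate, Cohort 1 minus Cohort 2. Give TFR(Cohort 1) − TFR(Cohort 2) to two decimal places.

3.20

Cohort 1:
  Sum of ASFRs = 0.0827 + 0.1939 + 0.3387 + 0.3135 + 0.1672 + 0.0313 + 0.0043 = 1.1316
  TFR = 5 × 1.1316 = 5.658
Cohort 2:
  Sum of ASFRs = 0.0259 + 0.1100 + 0.1675 + 0.1175 + 0.0583 + 0.0109 + 0.0010 = 0.4911
  TFR = 5 × 0.4911 = 2.4555
Difference = 5.658 − 2.4555 = 3.2025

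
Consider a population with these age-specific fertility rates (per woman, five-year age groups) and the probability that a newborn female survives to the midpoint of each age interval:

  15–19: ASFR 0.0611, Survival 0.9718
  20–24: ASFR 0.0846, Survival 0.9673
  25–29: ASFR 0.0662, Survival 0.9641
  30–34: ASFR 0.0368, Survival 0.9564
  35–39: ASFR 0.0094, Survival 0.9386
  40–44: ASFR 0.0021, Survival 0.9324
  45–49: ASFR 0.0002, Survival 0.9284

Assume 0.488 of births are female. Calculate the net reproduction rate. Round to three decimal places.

0.613

Proportion female at birth = 0.488.
Survival-weighted fertility by age (5·fₓ·Sₓ):
  15–19: 5 × 0.0611 × 0.9718 = 0.29688
  20–24: 5 × 0.0846 × 0.9673 = 0.40917
  25–29: 5 × 0.0662 × 0.9641 = 0.31912
  30–34: 5 × 0.0368 × 0.9564 = 0.17598
  35–39: 5 × 0.0094 × 0.9386 = 0.04411
  40–44: 5 × 0.0021 × 0.9324 = 0.00979
  45–49: 5 × 0.0002 × 0.9284 = 0.00093
Sum = 1.25598
NRR = 0.488 × 1.25598 = 0.61292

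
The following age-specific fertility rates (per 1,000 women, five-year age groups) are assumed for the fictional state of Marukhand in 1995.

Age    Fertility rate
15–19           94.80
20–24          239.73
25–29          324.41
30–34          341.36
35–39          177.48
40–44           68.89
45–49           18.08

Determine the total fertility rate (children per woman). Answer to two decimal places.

6.32

Sum of ASFRs = 94.80 + 239.73 + 324.41 + 341.36 + 177.48 + 68.89 + 18.08 = 1264.75
TFR = 5 × 1264.75 / 1000 = 6.32375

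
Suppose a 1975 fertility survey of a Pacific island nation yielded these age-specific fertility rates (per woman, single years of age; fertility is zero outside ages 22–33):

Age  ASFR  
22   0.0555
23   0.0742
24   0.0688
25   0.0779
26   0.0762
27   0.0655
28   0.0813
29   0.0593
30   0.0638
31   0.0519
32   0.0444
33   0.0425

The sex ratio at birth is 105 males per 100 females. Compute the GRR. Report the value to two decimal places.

Proportion female at birth = 100 / (100 + 105) = 0.48780.
Sum of ASFRs = 0.0555 + 0.0742 + 0.0688 + 0.0779 + 0.0762 + 0.0655 + 0.0813 + 0.0593 + 0.0638 + 0.0519 + 0.0444 + 0.0425 = 0.7613
TFR = 0.7613
GRR = 0.48780 × 0.7613 = 0.37136

0.37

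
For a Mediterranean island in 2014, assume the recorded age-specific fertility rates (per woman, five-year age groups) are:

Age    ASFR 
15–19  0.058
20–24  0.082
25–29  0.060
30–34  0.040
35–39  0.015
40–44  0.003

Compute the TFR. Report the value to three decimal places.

Sum of ASFRs = 0.058 + 0.082 + 0.060 + 0.040 + 0.015 + 0.003 = 0.258
TFR = 5 × 0.258 = 1.29

1.290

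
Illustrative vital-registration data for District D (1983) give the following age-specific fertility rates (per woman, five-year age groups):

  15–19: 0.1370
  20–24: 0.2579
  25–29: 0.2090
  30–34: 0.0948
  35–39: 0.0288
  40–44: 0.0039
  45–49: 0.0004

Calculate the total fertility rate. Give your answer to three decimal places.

Sum of ASFRs = 0.1370 + 0.2579 + 0.2090 + 0.0948 + 0.0288 + 0.0039 + 0.0004 = 0.7318
TFR = 5 × 0.7318 = 3.659

3.659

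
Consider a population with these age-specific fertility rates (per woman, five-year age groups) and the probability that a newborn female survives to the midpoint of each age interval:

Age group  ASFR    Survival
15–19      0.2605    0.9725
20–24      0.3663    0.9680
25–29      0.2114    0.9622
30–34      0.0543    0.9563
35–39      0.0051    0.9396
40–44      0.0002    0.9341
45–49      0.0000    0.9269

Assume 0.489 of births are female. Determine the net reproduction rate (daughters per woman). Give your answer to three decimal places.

Proportion female at birth = 0.489.
Weighting each age-specific rate by interval width and survival:
  15–19: 5 × 0.2605 × 0.9725 = 1.26668
  20–24: 5 × 0.3663 × 0.9680 = 1.77289
  25–29: 5 × 0.2114 × 0.9622 = 1.01705
  30–34: 5 × 0.0543 × 0.9563 = 0.25964
  35–39: 5 × 0.0051 × 0.9396 = 0.02396
  40–44: 5 × 0.0002 × 0.9341 = 0.00093
  45–49: 5 × 0.0000 × 0.9269 = 0.00000
Sum = 4.34115
NRR = 0.489 × 4.34115 = 2.12282
NRR > 1, so each generation more than replaces itself.

2.123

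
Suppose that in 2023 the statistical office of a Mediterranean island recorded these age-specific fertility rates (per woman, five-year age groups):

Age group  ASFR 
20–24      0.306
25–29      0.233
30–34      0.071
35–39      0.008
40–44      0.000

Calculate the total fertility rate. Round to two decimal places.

Sum of ASFRs = 0.306 + 0.233 + 0.071 + 0.008 + 0.000 = 0.618
TFR = 5 × 0.618 = 3.09

3.09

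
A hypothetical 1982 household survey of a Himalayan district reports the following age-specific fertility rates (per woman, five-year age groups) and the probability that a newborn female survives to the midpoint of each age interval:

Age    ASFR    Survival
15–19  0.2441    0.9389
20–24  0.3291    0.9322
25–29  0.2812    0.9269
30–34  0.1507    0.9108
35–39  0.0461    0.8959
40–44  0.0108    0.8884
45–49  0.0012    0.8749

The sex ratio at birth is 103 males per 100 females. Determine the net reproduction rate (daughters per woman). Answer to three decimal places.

Proportion female at birth = 100 / (100 + 103) = 0.49261.
Each age group contributes 5 × ASFR × survival:
  15–19: 5 × 0.2441 × 0.9389 = 1.14593
  20–24: 5 × 0.3291 × 0.9322 = 1.53394
  25–29: 5 × 0.2812 × 0.9269 = 1.30322
  30–34: 5 × 0.1507 × 0.9108 = 0.68629
  35–39: 5 × 0.0461 × 0.8959 = 0.20650
  40–44: 5 × 0.0108 × 0.8884 = 0.04797
  45–49: 5 × 0.0012 × 0.8749 = 0.00525
Sum = 4.92910
NRR = 0.49261 × 4.92910 = 2.42812

2.428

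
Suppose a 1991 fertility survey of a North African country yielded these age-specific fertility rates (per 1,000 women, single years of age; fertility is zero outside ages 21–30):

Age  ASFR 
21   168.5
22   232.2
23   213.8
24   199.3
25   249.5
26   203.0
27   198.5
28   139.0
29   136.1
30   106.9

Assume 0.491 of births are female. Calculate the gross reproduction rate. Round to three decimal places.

0.907

Proportion female at birth = 0.491.
Sum of ASFRs = 168.5 + 232.2 + 213.8 + 199.3 + 249.5 + 203.0 + 198.5 + 139.0 + 136.1 + 106.9 = 1846.8
TFR = 1846.8 / 1000 = 1.8468
GRR = 0.491 × 1.8468 = 0.90678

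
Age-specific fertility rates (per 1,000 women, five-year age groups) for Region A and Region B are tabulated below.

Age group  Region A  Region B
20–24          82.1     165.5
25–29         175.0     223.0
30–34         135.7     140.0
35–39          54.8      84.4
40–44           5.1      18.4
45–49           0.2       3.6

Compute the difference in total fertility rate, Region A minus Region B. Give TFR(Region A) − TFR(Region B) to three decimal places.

-0.910

Region A:
  Sum of ASFRs = 82.1 + 175.0 + 135.7 + 54.8 + 5.1 + 0.2 = 452.9
  TFR = 5 × 452.9 / 1000 = 2.2645
Region B:
  Sum of ASFRs = 165.5 + 223.0 + 140.0 + 84.4 + 18.4 + 3.6 = 634.9
  TFR = 5 × 634.9 / 1000 = 3.1745
Difference = 2.2645 − 3.1745 = -0.91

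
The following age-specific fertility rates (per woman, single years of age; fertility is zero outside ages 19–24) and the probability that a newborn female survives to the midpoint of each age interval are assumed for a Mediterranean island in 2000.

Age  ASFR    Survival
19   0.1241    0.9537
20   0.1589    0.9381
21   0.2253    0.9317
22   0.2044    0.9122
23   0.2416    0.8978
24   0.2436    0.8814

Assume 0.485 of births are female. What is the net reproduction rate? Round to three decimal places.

0.531

Proportion female at birth = 0.485.
Weighting each age-specific rate by interval width and survival:
  19: 1 × 0.1241 × 0.9537 = 0.11835
  20: 1 × 0.1589 × 0.9381 = 0.14906
  21: 1 × 0.2253 × 0.9317 = 0.20991
  22: 1 × 0.2044 × 0.9122 = 0.18645
  23: 1 × 0.2416 × 0.8978 = 0.21691
  24: 1 × 0.2436 × 0.8814 = 0.21471
Sum = 1.09539
NRR = 0.485 × 1.09539 = 0.53126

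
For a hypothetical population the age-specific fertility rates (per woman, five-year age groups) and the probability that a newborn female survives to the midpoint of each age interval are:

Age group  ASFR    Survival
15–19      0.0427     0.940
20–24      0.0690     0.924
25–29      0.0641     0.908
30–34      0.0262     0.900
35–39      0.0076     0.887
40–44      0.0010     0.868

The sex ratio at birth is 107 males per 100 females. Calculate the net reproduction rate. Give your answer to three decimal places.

Proportion female at birth = 100 / (100 + 107) = 0.48309.
Weighting each age-specific rate by interval width and survival:
  15–19: 5 × 0.0427 × 0.940 = 0.20069
  20–24: 5 × 0.0690 × 0.924 = 0.31878
  25–29: 5 × 0.0641 × 0.908 = 0.29101
  30–34: 5 × 0.0262 × 0.900 = 0.11790
  35–39: 5 × 0.0076 × 0.887 = 0.03371
  40–44: 5 × 0.0010 × 0.868 = 0.00434
Sum = 0.96643
NRR = 0.48309 × 0.96643 = 0.46687

0.467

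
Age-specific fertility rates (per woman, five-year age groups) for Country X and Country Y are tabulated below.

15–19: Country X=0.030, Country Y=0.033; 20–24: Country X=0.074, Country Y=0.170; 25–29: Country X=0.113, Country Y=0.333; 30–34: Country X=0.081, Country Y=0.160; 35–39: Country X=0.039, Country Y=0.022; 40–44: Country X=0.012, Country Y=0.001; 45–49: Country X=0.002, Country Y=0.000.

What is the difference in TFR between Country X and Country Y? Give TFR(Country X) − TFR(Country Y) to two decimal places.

Country X:
  Sum of ASFRs = 0.030 + 0.074 + 0.113 + 0.081 + 0.039 + 0.012 + 0.002 = 0.351
  TFR = 5 × 0.351 = 1.755
Country Y:
  Sum of ASFRs = 0.033 + 0.170 + 0.333 + 0.160 + 0.022 + 0.001 + 0.000 = 0.719
  TFR = 5 × 0.719 = 3.595
Difference = 1.755 − 3.595 = -1.84

-1.84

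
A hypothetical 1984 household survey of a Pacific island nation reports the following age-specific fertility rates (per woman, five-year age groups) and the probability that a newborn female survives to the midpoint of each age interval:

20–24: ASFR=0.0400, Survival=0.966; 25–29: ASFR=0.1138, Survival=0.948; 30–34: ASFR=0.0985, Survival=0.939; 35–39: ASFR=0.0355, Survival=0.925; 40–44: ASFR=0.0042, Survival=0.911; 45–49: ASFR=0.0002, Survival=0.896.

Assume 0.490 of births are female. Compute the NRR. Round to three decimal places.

0.676

Proportion female at birth = 0.490.
Per-age-group product (5 × ASFR × survival probability):
  20–24: 5 × 0.0400 × 0.966 = 0.19320
  25–29: 5 × 0.1138 × 0.948 = 0.53941
  30–34: 5 × 0.0985 × 0.939 = 0.46246
  35–39: 5 × 0.0355 × 0.925 = 0.16419
  40–44: 5 × 0.0042 × 0.911 = 0.01913
  45–49: 5 × 0.0002 × 0.896 = 0.00090
Sum = 1.37929
NRR = 0.490 × 1.37929 = 0.67585
With NRR below 1 the population is below replacement fertility.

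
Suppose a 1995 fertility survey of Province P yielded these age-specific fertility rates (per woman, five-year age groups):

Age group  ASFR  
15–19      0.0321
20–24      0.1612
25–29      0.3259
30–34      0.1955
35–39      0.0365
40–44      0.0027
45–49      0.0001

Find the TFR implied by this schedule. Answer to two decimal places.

Sum of ASFRs = 0.0321 + 0.1612 + 0.3259 + 0.1955 + 0.0365 + 0.0027 + 0.0001 = 0.7540
TFR = 5 × 0.7540 = 3.77

3.77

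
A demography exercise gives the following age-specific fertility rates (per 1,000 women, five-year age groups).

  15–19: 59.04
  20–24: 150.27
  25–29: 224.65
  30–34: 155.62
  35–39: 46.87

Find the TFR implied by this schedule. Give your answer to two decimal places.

Sum of ASFRs = 59.04 + 150.27 + 224.65 + 155.62 + 46.87 = 636.45
TFR = 5 × 636.45 / 1000 = 3.18225

3.18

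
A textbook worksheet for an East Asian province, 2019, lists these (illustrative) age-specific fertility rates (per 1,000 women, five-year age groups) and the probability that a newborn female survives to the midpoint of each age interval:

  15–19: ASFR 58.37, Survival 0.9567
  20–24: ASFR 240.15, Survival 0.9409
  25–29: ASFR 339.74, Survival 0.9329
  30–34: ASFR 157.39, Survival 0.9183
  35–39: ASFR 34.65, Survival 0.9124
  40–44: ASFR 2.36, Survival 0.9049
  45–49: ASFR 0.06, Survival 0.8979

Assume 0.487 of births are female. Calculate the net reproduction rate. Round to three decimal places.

1.892

Proportion female at birth = 0.487.
Survival-weighted fertility by age (5·fₓ·Sₓ):
  15–19: 5 × 58.37/1000 × 0.9567 = 0.27921
  20–24: 5 × 240.15/1000 × 0.9409 = 1.12979
  25–29: 5 × 339.74/1000 × 0.9329 = 1.58472
  30–34: 5 × 157.39/1000 × 0.9183 = 0.72266
  35–39: 5 × 34.65/1000 × 0.9124 = 0.15807
  40–44: 5 × 2.36/1000 × 0.9049 = 0.01068
  45–49: 5 × 0.06/1000 × 0.8979 = 0.00027
Sum = 3.88540
NRR = 0.487 × 3.88540 = 1.89219
NRR > 1, so each generation more than replaces itself.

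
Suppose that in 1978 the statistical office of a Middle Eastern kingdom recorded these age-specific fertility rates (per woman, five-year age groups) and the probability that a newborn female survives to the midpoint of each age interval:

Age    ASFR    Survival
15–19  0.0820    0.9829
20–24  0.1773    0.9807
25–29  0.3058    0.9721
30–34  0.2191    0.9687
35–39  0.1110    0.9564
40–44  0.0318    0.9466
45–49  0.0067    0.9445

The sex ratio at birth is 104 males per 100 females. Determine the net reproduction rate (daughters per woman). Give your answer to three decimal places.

Proportion female at birth = 100 / (100 + 104) = 0.49020.
Weighting each age-specific rate by interval width and survival:
  15–19: 5 × 0.0820 × 0.9829 = 0.40299
  20–24: 5 × 0.1773 × 0.9807 = 0.86939
  25–29: 5 × 0.3058 × 0.9721 = 1.48634
  30–34: 5 × 0.2191 × 0.9687 = 1.06121
  35–39: 5 × 0.1110 × 0.9564 = 0.53080
  40–44: 5 × 0.0318 × 0.9466 = 0.15051
  45–49: 5 × 0.0067 × 0.9445 = 0.03164
Sum = 4.53288
NRR = 0.49020 × 4.53288 = 2.22202
With NRR above 1 the population is above replacement fertility.

2.222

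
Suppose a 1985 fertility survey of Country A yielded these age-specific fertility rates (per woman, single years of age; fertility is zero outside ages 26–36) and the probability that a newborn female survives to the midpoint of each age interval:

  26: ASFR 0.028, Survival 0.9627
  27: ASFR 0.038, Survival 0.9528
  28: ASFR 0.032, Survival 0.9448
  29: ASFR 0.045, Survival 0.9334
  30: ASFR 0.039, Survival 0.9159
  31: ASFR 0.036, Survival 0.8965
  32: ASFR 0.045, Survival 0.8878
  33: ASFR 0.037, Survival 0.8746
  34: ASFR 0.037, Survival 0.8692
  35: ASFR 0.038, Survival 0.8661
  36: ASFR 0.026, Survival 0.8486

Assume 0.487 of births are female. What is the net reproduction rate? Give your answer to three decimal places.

0.177

Proportion female at birth = 0.487.
Per-age-group product (1 × ASFR × survival probability):
  26: 1 × 0.028 × 0.9627 = 0.02696
  27: 1 × 0.038 × 0.9528 = 0.03621
  28: 1 × 0.032 × 0.9448 = 0.03023
  29: 1 × 0.045 × 0.9334 = 0.04200
  30: 1 × 0.039 × 0.9159 = 0.03572
  31: 1 × 0.036 × 0.8965 = 0.03227
  32: 1 × 0.045 × 0.8878 = 0.03995
  33: 1 × 0.037 × 0.8746 = 0.03236
  34: 1 × 0.037 × 0.8692 = 0.03216
  35: 1 × 0.038 × 0.8661 = 0.03291
  36: 1 × 0.026 × 0.8486 = 0.02206
Sum = 0.36283
NRR = 0.487 × 0.36283 = 0.17670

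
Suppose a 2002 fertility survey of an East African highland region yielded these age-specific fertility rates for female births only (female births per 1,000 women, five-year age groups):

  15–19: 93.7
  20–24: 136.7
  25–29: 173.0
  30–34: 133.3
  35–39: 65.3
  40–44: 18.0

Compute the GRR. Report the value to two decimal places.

3.10

Sum of female ASFRs = 93.7 + 136.7 + 173.0 + 133.3 + 65.3 + 18.0 = 620.0
GRR = 5 × 620.0 / 1000 = 3.1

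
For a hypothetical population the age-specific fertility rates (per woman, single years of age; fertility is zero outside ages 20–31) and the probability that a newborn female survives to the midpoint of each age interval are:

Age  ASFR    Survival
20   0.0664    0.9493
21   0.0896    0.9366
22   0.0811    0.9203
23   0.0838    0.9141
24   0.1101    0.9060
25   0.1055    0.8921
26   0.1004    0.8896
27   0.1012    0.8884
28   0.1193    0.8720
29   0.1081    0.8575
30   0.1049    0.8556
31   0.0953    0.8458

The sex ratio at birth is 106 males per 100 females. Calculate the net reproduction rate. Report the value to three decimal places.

Proportion female at birth = 100 / (100 + 106) = 0.48544.
Weighting each age-specific rate by interval width and survival:
  20: 1 × 0.0664 × 0.9493 = 0.06303
  21: 1 × 0.0896 × 0.9366 = 0.08392
  22: 1 × 0.0811 × 0.9203 = 0.07464
  23: 1 × 0.0838 × 0.9141 = 0.07660
  24: 1 × 0.1101 × 0.9060 = 0.09975
  25: 1 × 0.1055 × 0.8921 = 0.09412
  26: 1 × 0.1004 × 0.8896 = 0.08932
  27: 1 × 0.1012 × 0.8884 = 0.08991
  28: 1 × 0.1193 × 0.8720 = 0.10403
  29: 1 × 0.1081 × 0.8575 = 0.09270
  30: 1 × 0.1049 × 0.8556 = 0.08975
  31: 1 × 0.0953 × 0.8458 = 0.08060
Sum = 1.03837
NRR = 0.48544 × 1.03837 = 0.50407
NRR < 1, so the cohort does not fully replace itself.

0.504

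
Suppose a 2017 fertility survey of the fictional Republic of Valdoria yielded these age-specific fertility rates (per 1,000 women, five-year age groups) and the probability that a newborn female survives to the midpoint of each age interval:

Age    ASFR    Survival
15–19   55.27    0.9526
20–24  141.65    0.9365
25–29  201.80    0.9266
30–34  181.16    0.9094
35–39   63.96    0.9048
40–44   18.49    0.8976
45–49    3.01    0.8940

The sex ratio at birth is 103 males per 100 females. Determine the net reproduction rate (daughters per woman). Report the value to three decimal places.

1.513

Proportion female at birth = 100 / (100 + 103) = 0.49261.
Survival-weighted fertility by age (5·fₓ·Sₓ):
  15–19: 5 × 55.27/1000 × 0.9526 = 0.26325
  20–24: 5 × 141.65/1000 × 0.9365 = 0.66328
  25–29: 5 × 201.80/1000 × 0.9266 = 0.93494
  30–34: 5 × 181.16/1000 × 0.9094 = 0.82373
  35–39: 5 × 63.96/1000 × 0.9048 = 0.28936
  40–44: 5 × 18.49/1000 × 0.8976 = 0.08298
  45–49: 5 × 3.01/1000 × 0.8940 = 0.01345
Sum = 3.07099
NRR = 0.49261 × 3.07099 = 1.51280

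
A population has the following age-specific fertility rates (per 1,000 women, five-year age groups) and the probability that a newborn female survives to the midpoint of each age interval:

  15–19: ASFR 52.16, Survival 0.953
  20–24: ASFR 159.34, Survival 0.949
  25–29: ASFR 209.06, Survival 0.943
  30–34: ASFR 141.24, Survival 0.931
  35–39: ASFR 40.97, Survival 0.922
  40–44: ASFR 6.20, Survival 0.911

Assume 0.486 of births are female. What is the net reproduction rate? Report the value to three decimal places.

Proportion female at birth = 0.486.
Weighting each age-specific rate by interval width and survival:
  15–19: 5 × 52.16/1000 × 0.953 = 0.24854
  20–24: 5 × 159.34/1000 × 0.949 = 0.75607
  25–29: 5 × 209.06/1000 × 0.943 = 0.98572
  30–34: 5 × 141.24/1000 × 0.931 = 0.65747
  35–39: 5 × 40.97/1000 × 0.922 = 0.18887
  40–44: 5 × 6.20/1000 × 0.911 = 0.02824
Sum = 2.86491
NRR = 0.486 × 2.86491 = 1.39235

1.392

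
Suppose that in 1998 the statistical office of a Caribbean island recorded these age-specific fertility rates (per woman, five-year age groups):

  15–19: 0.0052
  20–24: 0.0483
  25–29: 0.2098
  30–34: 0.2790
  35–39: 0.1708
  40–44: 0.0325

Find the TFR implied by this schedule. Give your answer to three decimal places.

3.728

Sum of ASFRs = 0.0052 + 0.0483 + 0.2098 + 0.2790 + 0.1708 + 0.0325 = 0.7456
TFR = 5 × 0.7456 = 3.728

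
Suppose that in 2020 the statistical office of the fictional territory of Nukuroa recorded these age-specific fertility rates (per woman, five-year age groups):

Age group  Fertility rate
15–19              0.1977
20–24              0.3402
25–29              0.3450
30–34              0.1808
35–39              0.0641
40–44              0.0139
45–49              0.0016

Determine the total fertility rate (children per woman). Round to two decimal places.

5.72

Sum of ASFRs = 0.1977 + 0.3402 + 0.3450 + 0.1808 + 0.0641 + 0.0139 + 0.0016 = 1.1433
TFR = 5 × 1.1433 = 5.7165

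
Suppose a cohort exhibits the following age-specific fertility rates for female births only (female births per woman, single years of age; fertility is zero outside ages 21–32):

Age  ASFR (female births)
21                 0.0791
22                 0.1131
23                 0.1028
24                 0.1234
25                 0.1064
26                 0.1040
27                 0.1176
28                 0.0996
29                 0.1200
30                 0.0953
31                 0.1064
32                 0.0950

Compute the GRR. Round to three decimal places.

Sum of female ASFRs = 0.0791 + 0.1131 + 0.1028 + 0.1234 + 0.1064 + 0.1040 + 0.1176 + 0.0996 + 0.1200 + 0.0953 + 0.1064 + 0.0950 = 1.2627
GRR = 1.2627

1.263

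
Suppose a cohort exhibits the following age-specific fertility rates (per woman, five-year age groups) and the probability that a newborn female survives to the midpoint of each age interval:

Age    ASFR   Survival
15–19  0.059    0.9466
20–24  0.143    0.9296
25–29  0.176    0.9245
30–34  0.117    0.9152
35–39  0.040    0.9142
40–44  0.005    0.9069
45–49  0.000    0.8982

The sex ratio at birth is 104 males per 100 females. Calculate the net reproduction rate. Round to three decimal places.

Proportion female at birth = 100 / (100 + 104) = 0.49020.
Each age group contributes 5 × ASFR × survival:
  15–19: 5 × 0.059 × 0.9466 = 0.27925
  20–24: 5 × 0.143 × 0.9296 = 0.66466
  25–29: 5 × 0.176 × 0.9245 = 0.81356
  30–34: 5 × 0.117 × 0.9152 = 0.53539
  35–39: 5 × 0.040 × 0.9142 = 0.18284
  40–44: 5 × 0.005 × 0.9069 = 0.02267
  45–49: 5 × 0.000 × 0.8982 = 0.00000
Sum = 2.49837
NRR = 0.49020 × 2.49837 = 1.22470
NRR > 1, so each generation more than replaces itself.

1.225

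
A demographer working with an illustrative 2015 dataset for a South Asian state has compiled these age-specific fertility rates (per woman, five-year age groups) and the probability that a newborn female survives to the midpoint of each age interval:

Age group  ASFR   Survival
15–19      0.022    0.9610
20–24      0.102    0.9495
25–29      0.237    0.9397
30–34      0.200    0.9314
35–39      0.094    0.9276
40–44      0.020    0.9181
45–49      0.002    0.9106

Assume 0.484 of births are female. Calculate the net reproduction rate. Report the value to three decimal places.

1.535

Proportion female at birth = 0.484.
Survival-weighted fertility by age (5·fₓ·Sₓ):
  15–19: 5 × 0.022 × 0.9610 = 0.10571
  20–24: 5 × 0.102 × 0.9495 = 0.48425
  25–29: 5 × 0.237 × 0.9397 = 1.11354
  30–34: 5 × 0.200 × 0.9314 = 0.93140
  35–39: 5 × 0.094 × 0.9276 = 0.43597
  40–44: 5 × 0.020 × 0.9181 = 0.09181
  45–49: 5 × 0.002 × 0.9106 = 0.00911
Sum = 3.17179
NRR = 0.484 × 3.17179 = 1.53515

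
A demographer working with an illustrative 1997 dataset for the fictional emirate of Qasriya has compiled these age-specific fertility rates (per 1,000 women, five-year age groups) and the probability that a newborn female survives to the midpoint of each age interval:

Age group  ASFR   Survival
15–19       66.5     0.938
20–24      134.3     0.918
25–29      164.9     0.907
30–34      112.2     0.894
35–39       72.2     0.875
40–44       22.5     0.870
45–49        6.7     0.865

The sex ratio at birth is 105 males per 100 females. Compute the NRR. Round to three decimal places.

Proportion female at birth = 100 / (100 + 105) = 0.48780.
Survival-weighted fertility by age (5·fₓ·Sₓ):
  15–19: 5 × 66.5/1000 × 0.938 = 0.31189
  20–24: 5 × 134.3/1000 × 0.918 = 0.61644
  25–29: 5 × 164.9/1000 × 0.907 = 0.74782
  30–34: 5 × 112.2/1000 × 0.894 = 0.50153
  35–39: 5 × 72.2/1000 × 0.875 = 0.31588
  40–44: 5 × 22.5/1000 × 0.870 = 0.09788
  45–49: 5 × 6.7/1000 × 0.865 = 0.02898
Sum = 2.62042
NRR = 0.48780 × 2.62042 = 1.27824

1.278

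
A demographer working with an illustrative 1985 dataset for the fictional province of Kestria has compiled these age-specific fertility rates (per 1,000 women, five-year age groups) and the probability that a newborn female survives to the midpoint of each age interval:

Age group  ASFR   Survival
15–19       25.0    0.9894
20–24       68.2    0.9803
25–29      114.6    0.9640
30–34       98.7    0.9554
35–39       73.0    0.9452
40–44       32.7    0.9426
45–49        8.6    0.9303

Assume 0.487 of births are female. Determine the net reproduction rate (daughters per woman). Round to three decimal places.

0.984

Proportion female at birth = 0.487.
Per-age-group product (5 × ASFR × survival probability):
  15–19: 5 × 25.0/1000 × 0.9894 = 0.12368
  20–24: 5 × 68.2/1000 × 0.9803 = 0.33428
  25–29: 5 × 114.6/1000 × 0.9640 = 0.55237
  30–34: 5 × 98.7/1000 × 0.9554 = 0.47149
  35–39: 5 × 73.0/1000 × 0.9452 = 0.34500
  40–44: 5 × 32.7/1000 × 0.9426 = 0.15412
  45–49: 5 × 8.6/1000 × 0.9303 = 0.04000
Sum = 2.02094
NRR = 0.487 × 2.02094 = 0.98420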